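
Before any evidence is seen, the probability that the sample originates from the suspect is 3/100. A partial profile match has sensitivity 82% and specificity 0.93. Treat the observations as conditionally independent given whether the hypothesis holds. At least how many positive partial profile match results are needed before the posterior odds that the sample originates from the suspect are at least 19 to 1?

3

Prior odds = 0.03/0.97 = 3/97.
False-positive rate = 1 − 0.93 = 0.07; likelihood ratio of a positive = 0.82/0.07 = 82/7.
Target odds = 19.
Need (3/97) × (82/7)ⁿ ≥ 19, i.e. (82/7)ⁿ ≥ 1843/3.
(82/7)² = 6724/49 falls short of 1843/3 but (82/7)³ = 551368/343 reaches it, so n = 3.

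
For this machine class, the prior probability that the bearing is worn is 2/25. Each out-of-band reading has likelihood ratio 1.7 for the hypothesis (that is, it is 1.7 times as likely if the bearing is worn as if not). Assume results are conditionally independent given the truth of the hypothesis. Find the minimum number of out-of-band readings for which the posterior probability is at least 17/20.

Prior odds = 0.08/0.92 = 2/23.
Likelihood ratio per out-of-band reading = 1.7.
Target odds: 0.85 ÷ 0.15 = 17/3.
Require 1.7ⁿ ≥ 17/3 ÷ (2/23) = 391/6.
1.7⁷ = 410338673/10000000 falls short of 391/6 but 1.7⁸ ≈69.7576 reaches it, so n = 8.

8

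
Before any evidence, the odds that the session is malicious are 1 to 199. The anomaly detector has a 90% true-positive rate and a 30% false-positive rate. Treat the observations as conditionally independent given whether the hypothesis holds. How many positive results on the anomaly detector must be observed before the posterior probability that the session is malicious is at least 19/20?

8

Prior odds = 1/199.
Likelihood ratio of a positive result = 0.9/0.3 = 3.
Target posterior odds = 0.95/0.05 = 19.
Need (1/199) × 3ⁿ ≥ 19, i.e. 3ⁿ ≥ 3781.
3⁷ = 2187 falls short of 3781 but 3⁸ = 6561 reaches it, so n = 8.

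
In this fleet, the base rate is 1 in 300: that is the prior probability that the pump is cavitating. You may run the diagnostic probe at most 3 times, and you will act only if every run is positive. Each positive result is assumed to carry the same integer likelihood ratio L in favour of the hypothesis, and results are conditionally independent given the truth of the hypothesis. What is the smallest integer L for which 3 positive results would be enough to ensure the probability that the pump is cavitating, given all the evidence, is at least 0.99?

31

Prior odds = (1/300)/(299/300) = 1/299.
Target odds = 0.99/0.01 = 99.
Need L³ ≥ 99 ÷ (1/299) = 29601.
30³ = 27000 < 29601 ≤ 29791 = 31³, so L = 31.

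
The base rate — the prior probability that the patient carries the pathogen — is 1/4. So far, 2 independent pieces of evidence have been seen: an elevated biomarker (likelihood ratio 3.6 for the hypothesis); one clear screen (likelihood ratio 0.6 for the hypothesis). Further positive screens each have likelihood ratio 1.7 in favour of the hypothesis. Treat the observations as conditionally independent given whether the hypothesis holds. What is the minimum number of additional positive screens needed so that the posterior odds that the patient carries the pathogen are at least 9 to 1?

5

Prior odds = 0.25/0.75 = 1/3.
Combined Bayes factor of the evidence already in hand = 3.6 × 0.6 = 2.16.
Odds after that evidence = (1/3) × 2.16 = 0.72.
Target odds = 9.
Need 1.7ⁿ ≥ 9 ÷ 0.72 = 12.5.
1.7⁴ = 8.3521 falls short of 12.5 but 1.7⁵ = 1419857/100000 reaches it, so n = 5.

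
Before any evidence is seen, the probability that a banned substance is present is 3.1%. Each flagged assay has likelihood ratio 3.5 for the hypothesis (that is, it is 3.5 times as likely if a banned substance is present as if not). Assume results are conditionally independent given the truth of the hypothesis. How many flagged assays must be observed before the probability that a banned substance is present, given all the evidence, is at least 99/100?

7

Prior odds: 0.031 ÷ 0.969 = 31/969.
Likelihood ratio per flagged assay = 3.5.
Target odds: 0.99 ÷ 0.01 = 99.
Need (31/969) × 3.5ⁿ ≥ 99, i.e. 3.5ⁿ ≥ 95931/31.
3.5⁶ = 1838.265625 falls short of 95931/31 but 3.5⁷ = 823543/128 reaches it, so n = 7.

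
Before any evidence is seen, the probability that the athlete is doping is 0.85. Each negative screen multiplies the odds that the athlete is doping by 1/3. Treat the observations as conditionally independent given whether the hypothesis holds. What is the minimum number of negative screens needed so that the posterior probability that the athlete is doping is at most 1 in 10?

4

Prior odds = 0.85/0.15 = 17/3.
Likelihood ratio per negative screen = 1/3.
Target odds: 0.1 ÷ 0.9 = 1/9.
Need (17/3) × (1/3)ⁿ ≤ 1/9, i.e. (1/3)ⁿ ≤ 1/51.
(1/3)³ = 1/27 is still above 1/51 but (1/3)⁴ = 1/81 is at or below it, so n = 4.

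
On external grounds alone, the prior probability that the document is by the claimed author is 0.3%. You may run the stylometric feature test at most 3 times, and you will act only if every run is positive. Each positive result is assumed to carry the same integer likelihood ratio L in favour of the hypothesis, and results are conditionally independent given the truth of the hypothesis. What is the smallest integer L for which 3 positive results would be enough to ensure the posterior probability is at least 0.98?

Prior odds = 0.003/0.997 = 3/997.
Target odds = 0.98/0.02 = 49.
Need L³ ≥ 49 ÷ (3/997) = 48853/3.
25³ = 15625 < 48853/3 ≤ 17576 = 26³, so L = 26.

26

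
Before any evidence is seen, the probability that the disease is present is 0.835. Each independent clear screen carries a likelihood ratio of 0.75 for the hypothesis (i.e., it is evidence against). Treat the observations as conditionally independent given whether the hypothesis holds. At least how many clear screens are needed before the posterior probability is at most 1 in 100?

22

Prior odds = 0.835/0.165 = 167/33.
Likelihood ratio per clear screen = 0.75.
Target posterior odds = 0.01/0.99 = 1/99.
Require 0.75ⁿ ≤ 1/99 ÷ (167/33) = 1/501.
0.75²¹ ≈0.00237841 is still above 1/501 but 0.75²² ≈0.00178381 is at or below it, so n = 22.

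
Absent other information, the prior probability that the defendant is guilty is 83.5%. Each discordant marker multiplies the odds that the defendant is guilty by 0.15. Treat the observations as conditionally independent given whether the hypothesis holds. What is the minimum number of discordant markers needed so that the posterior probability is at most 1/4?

Prior odds: 0.835 ÷ 0.165 = 167/33.
Likelihood ratio per discordant marker = 0.15.
Target odds: 0.25 ÷ 0.75 = 1/3.
Require 0.15ⁿ ≤ 1/3 ÷ (167/33) = 11/167.
0.15¹ = 0.15 is still above 11/167 but 0.15² = 0.0225 is at or below it, so n = 2.

2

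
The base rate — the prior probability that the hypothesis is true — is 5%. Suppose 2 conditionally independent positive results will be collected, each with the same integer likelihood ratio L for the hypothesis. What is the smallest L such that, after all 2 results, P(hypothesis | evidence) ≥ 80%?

9

Prior odds = 0.05/0.95 = 1/19.
Target odds = 0.8/0.2 = 4.
Need L² ≥ 4 ÷ (1/19) = 76.
8² = 64 < 76 ≤ 81 = 9², so L = 9.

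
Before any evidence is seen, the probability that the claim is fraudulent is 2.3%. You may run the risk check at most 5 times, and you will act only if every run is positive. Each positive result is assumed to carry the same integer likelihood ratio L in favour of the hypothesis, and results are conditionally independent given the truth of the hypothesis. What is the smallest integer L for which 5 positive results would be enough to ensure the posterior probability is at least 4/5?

3

Prior odds = 0.023/0.977 = 23/977.
Target odds = 0.8/0.2 = 4.
Need L⁵ ≥ 4 ÷ (23/977) = 3908/23.
2⁵ = 32 < 3908/23 ≤ 243 = 3⁵, so L = 3.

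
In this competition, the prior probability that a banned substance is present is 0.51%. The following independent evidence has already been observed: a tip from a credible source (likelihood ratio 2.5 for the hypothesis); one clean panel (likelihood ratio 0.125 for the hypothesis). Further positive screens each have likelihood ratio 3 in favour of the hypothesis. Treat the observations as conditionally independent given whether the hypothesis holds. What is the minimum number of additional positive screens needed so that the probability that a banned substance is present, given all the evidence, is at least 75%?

Prior odds = 0.0051/0.9949 = 51/9949.
Combined Bayes factor of the evidence already in hand = 2.5 × 0.125 = 0.3125.
Odds after that evidence = (51/9949) × 0.3125 = 255/159184.
Target odds = 0.75/0.25 = 3.
Need 3ⁿ ≥ 3 ÷ (255/159184) = 159184/85.
3⁶ = 729 falls short of 159184/85 but 3⁷ = 2187 reaches it, so n = 7.

7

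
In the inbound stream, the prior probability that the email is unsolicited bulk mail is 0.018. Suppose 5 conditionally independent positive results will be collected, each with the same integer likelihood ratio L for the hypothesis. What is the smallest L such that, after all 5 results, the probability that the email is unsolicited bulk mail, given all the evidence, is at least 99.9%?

9

Prior odds = 0.018/0.982 = 9/491.
Target odds = 0.999/0.001 = 999.
Need L⁵ ≥ 999 ÷ (9/491) = 54501.
8⁵ = 32768 < 54501 ≤ 59049 = 9⁵, so L = 9.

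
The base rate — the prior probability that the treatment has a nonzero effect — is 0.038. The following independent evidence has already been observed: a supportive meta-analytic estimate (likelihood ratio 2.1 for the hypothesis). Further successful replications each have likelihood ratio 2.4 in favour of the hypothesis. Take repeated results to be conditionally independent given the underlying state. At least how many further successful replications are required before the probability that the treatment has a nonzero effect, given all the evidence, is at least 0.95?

Prior odds = 0.038/0.962 = 19/481.
Bayes factor of the evidence already in hand = 2.1.
Odds after that evidence = (19/481) × 2.1 = 399/4810.
Target odds = 0.95/0.05 = 19.
Need 2.4ⁿ ≥ 19 ÷ (399/4810) = 4810/21.
2.4⁶ = 2985984/15625 falls short of 4810/21 but 2.4⁷ = 35831808/78125 reaches it, so n = 7.

7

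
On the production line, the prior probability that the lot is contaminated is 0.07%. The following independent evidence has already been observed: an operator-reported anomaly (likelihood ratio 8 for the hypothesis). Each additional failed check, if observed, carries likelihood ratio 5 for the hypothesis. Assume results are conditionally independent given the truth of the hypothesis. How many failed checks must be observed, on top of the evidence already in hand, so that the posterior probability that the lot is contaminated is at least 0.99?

Prior odds = 0.0007/0.9993 = 7/9993.
Bayes factor of the evidence already in hand = 8.
Odds after that evidence = (7/9993) × 8 = 56/9993.
Target odds = 0.99/0.01 = 99.
Need 5ⁿ ≥ 99 ÷ (56/9993) = 989307/56.
5⁶ = 15625 falls short of 989307/56 but 5⁷ = 78125 reaches it, so n = 7.

7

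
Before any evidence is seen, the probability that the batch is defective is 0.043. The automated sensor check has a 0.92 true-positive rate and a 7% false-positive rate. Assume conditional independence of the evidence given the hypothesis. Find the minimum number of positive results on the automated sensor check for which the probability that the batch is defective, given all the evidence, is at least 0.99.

Prior odds: 0.043 ÷ 0.957 = 43/957.
Likelihood ratio of a positive result = 0.92/0.07 = 92/7.
Target posterior odds = 0.99/0.01 = 99.
Require (92/7)ⁿ ≥ 99 ÷ (43/957) = 94743/43.
(92/7)² = 8464/49 falls short of 94743/43 but (92/7)³ = 778688/343 reaches it, so n = 3.

3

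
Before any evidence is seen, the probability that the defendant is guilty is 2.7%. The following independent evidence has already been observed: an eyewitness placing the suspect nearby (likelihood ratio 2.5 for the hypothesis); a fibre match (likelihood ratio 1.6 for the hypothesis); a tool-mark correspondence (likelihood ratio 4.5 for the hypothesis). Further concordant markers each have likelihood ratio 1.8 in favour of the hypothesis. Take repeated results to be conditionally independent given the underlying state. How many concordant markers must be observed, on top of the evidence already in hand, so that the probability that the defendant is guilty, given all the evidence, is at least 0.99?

9

Prior odds = 0.027/0.973 = 27/973.
Combined Bayes factor of the evidence already in hand = 2.5 × 1.6 × 4.5 = 18.
Odds after that evidence = (27/973) × 18 = 486/973.
Target odds = 0.99/0.01 = 99.
Need 1.8ⁿ ≥ 99 ÷ (486/973) = 10703/54.
1.8⁸ = 43046721/390625 falls short of 10703/54 but 1.8⁹ = 387420489/1953125 reaches it, so n = 9.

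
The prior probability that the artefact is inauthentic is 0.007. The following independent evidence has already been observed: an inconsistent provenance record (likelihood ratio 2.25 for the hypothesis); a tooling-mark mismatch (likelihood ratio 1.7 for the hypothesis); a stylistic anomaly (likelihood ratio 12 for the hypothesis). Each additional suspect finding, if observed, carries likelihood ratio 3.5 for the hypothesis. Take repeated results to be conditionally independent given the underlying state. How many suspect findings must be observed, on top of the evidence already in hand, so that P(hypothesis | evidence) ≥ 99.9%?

7

Prior odds = 0.007/0.993 = 7/993.
Combined Bayes factor of the evidence already in hand = 2.25 × 1.7 × 12 = 45.9.
Odds after that evidence = (7/993) × 45.9 = 1071/3310.
Target odds = 0.999/0.001 = 999.
Need 3.5ⁿ ≥ 999 ÷ (1071/3310) = 367410/119.
3.5⁶ = 1838.265625 falls short of 367410/119 but 3.5⁷ = 823543/128 reaches it, so n = 7.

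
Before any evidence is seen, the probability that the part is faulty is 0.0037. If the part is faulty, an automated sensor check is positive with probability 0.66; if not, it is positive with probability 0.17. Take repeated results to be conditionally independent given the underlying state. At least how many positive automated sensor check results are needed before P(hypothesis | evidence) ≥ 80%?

Prior odds: 0.0037 ÷ 0.9963 = 37/9963.
Likelihood ratio of a positive = 0.66/0.17 = 66/17.
Target odds: 0.8 ÷ 0.2 = 4.
Need (37/9963) × (66/17)ⁿ ≥ 4, i.e. (66/17)ⁿ ≥ 39852/37.
(66/17)⁵ ≈882.013 falls short of 39852/37 but (66/17)⁶ ≈3424.29 reaches it, so n = 6.

6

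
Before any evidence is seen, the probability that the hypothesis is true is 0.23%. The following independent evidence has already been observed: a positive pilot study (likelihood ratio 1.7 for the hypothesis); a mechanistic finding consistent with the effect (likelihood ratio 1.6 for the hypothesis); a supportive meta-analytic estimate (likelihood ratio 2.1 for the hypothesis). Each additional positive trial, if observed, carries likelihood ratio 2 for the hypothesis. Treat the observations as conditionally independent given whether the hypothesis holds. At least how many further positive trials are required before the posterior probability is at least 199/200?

14

Prior odds = 0.0023/0.9977 = 23/9977.
Combined Bayes factor of the evidence already in hand = 1.7 × 1.6 × 2.1 = 5.712.
Odds after that evidence = (23/9977) × 5.712 = 16422/1247125.
Target odds = 0.995/0.005 = 199.
Need 2ⁿ ≥ 199 ÷ (16422/1247125) = 248177875/16422.
2¹³ = 8192 falls short of 248177875/16422 but 2¹⁴ = 16384 reaches it, so n = 14.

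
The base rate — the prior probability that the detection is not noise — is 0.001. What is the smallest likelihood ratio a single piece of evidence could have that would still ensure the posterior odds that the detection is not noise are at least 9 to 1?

Prior odds = 0.001/0.999 = 1/999.
Target odds = 9.
Required Bayes factor = 9 ÷ (1/999) = 8991.

8991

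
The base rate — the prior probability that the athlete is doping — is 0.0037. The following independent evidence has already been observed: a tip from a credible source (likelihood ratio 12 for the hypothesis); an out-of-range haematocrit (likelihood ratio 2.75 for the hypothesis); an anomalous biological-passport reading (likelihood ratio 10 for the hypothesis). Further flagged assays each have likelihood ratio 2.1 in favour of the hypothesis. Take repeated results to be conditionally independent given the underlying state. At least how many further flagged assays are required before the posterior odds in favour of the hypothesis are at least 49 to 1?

Prior odds = 0.0037/0.9963 = 37/9963.
Combined Bayes factor of the evidence already in hand = 12 × 2.75 × 10 = 330.
Odds after that evidence = (37/9963) × 330 = 4070/3321.
Target odds = 49.
Need 2.1ⁿ ≥ 49 ÷ (4070/3321) = 162729/4070.
2.1⁴ = 19.4481 falls short of 162729/4070 but 2.1⁵ = 4084101/100000 reaches it, so n = 5.

5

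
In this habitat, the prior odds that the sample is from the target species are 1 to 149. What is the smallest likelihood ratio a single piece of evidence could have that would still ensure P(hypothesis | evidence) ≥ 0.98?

7301

Prior odds = 1/149.
Target odds = 0.98/0.02 = 49.
Required Bayes factor = 49 ÷ (1/149) = 7301.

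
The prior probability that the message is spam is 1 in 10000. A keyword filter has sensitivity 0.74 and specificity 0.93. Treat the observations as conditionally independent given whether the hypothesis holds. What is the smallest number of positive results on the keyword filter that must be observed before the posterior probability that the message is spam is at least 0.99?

6

Prior odds = 0.0001/0.9999 = 1/9999.
False-positive rate = 1 − 0.93 = 0.07; likelihood ratio of a positive = 0.74/0.07 = 74/7.
Target odds: 0.99 ÷ 0.01 = 99.
Need (1/9999) × (74/7)ⁿ ≥ 99, i.e. (74/7)ⁿ ≥ 989901.
(74/7)⁵ ≈132029 falls short of 989901 but (74/7)⁶ ≈1.39573e+06 reaches it, so n = 6.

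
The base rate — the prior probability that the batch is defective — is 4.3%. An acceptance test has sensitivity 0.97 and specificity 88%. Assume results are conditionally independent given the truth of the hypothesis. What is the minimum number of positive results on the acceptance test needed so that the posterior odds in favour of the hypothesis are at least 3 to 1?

3

Prior odds: 0.043 ÷ 0.957 = 43/957.
False-positive rate = 1 − 0.88 = 0.12; likelihood ratio of a positive = 0.97/0.12 = 97/12.
Target odds = 3.
Require (97/12)ⁿ ≥ 3 ÷ (43/957) = 2871/43.
(97/12)² = 9409/144 falls short of 2871/43 but (97/12)³ = 912673/1728 reaches it, so n = 3.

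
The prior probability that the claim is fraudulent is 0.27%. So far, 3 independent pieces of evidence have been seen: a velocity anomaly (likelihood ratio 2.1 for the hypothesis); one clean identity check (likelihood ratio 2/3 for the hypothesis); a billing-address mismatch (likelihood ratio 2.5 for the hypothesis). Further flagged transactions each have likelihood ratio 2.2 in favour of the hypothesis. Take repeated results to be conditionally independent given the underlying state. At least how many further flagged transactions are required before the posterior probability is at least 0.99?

12

Prior odds = 0.0027/0.9973 = 27/9973.
Combined Bayes factor of the evidence already in hand = 2.1 × (2/3) × 2.5 = 3.5.
Odds after that evidence = (27/9973) × 3.5 = 189/19946.
Target odds = 0.99/0.01 = 99.
Need 2.2ⁿ ≥ 99 ÷ (189/19946) = 219406/21.
2.2¹¹ ≈5843.18 falls short of 219406/21 but 2.2¹² ≈12855 reaches it, so n = 12.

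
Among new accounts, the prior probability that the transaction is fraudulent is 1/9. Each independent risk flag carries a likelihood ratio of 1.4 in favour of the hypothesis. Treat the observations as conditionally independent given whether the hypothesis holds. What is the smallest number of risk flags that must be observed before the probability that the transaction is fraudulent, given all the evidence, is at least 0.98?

Prior odds = (1/9)/(8/9) = 0.125.
Likelihood ratio per risk flag = 1.4.
Target posterior odds = 0.98/0.02 = 49.
Need 0.125 × 1.4ⁿ ≥ 49, i.e. 1.4ⁿ ≥ 392.
1.4¹⁷ ≈304.913 falls short of 392 but 1.4¹⁸ ≈426.879 reaches it, so n = 18.

18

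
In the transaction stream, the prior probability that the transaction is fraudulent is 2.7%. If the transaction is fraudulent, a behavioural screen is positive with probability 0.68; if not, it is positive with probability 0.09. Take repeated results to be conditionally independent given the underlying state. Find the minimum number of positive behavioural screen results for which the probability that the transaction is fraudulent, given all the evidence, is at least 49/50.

4

Prior odds = 0.027/0.973 = 27/973.
Likelihood ratio of a positive = 0.68/0.09 = 68/9.
Target odds: 0.98 ÷ 0.02 = 49.
Need (27/973) × (68/9)ⁿ ≥ 49, i.e. (68/9)ⁿ ≥ 47677/27.
(68/9)³ = 314432/729 falls short of 47677/27 but (68/9)⁴ = 21381376/6561 reaches it, so n = 4.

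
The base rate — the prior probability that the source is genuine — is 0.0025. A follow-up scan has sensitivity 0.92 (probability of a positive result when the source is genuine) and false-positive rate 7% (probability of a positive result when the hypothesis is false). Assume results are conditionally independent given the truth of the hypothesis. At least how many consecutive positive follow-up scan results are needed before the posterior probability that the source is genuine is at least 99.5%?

5

Prior odds = 0.0025/0.9975 = 1/399.
Likelihood ratio of a positive result = 0.92/0.07 = 92/7.
Target odds: 0.995 ÷ 0.005 = 199.
Need (1/399) × (92/7)ⁿ ≥ 199, i.e. (92/7)ⁿ ≥ 79401.
(92/7)⁴ = 71639296/2401 falls short of 79401 but (92/7)⁵ ≈392147 reaches it, so n = 5.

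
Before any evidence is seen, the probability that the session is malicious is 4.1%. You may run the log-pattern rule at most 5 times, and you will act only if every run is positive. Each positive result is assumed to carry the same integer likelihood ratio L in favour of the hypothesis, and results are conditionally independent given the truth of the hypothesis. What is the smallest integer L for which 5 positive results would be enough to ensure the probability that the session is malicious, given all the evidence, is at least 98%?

Prior odds = 0.041/0.959 = 41/959.
Target odds = 0.98/0.02 = 49.
Need L⁵ ≥ 49 ÷ (41/959) = 46991/41.
4⁵ = 1024 < 46991/41 ≤ 3125 = 5⁵, so L = 5.

5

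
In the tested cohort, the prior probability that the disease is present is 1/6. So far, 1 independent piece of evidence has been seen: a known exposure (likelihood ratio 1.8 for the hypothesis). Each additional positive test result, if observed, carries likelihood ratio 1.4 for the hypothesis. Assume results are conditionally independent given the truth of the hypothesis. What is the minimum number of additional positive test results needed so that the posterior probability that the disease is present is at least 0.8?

8

Prior odds = (1/6)/(5/6) = 0.2.
Bayes factor of the evidence already in hand = 1.8.
Odds after that evidence = 0.2 × 1.8 = 0.36.
Target odds = 0.8/0.2 = 4.
Need 1.4ⁿ ≥ 4 ÷ 0.36 = 100/9.
1.4⁷ = 823543/78125 falls short of 100/9 but 1.4⁸ = 5764801/390625 reaches it, so n = 8.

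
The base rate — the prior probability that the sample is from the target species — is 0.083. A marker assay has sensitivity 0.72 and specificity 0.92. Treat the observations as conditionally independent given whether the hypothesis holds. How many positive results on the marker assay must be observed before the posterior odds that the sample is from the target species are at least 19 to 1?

Prior odds: 0.083 ÷ 0.917 = 83/917.
False-positive rate = 1 − 0.92 = 0.08; likelihood ratio of a positive = 0.72/0.08 = 9.
Target odds = 19.
Need (83/917) × 9ⁿ ≥ 19, i.e. 9ⁿ ≥ 17423/83.
9² = 81 falls short of 17423/83 but 9³ = 729 reaches it, so n = 3.

3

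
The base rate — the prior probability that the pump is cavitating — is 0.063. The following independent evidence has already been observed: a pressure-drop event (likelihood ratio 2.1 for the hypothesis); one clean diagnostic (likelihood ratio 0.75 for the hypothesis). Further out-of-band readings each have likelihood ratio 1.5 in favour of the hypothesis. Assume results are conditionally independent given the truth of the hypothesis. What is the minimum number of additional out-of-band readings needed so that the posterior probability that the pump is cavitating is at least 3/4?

Prior odds = 0.063/0.937 = 63/937.
Combined Bayes factor of the evidence already in hand = 2.1 × 0.75 = 1.575.
Odds after that evidence = (63/937) × 1.575 = 3969/37480.
Target odds = 0.75/0.25 = 3.
Need 1.5ⁿ ≥ 3 ÷ (3969/37480) = 37480/1323.
1.5⁸ = 25.62890625 falls short of 37480/1323 but 1.5⁹ = 19683/512 reaches it, so n = 9.

9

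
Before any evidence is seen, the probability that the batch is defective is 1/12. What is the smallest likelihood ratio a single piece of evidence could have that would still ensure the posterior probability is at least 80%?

44

Prior odds = (1/12)/(11/12) = 1/11.
Target odds = 0.8/0.2 = 4.
Required Bayes factor = 4 ÷ (1/11) = 44.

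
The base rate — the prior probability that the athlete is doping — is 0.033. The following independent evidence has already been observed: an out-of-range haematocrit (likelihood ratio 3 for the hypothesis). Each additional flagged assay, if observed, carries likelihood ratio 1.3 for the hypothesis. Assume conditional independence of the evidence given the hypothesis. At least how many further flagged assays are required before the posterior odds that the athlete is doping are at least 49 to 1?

Prior odds = 0.033/0.967 = 33/967.
Bayes factor of the evidence already in hand = 3.
Odds after that evidence = (33/967) × 3 = 99/967.
Target odds = 49.
Need 1.3ⁿ ≥ 49 ÷ (99/967) = 47383/99.
1.3²³ ≈417.539 falls short of 47383/99 but 1.3²⁴ ≈542.801 reaches it, so n = 24.

24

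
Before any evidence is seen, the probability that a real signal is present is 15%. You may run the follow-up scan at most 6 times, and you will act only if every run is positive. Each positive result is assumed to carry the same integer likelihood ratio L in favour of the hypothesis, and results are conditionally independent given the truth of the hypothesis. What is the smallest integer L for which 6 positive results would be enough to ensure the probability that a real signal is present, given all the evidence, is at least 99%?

Prior odds = 0.15/0.85 = 3/17.
Target odds = 0.99/0.01 = 99.
Need L⁶ ≥ 99 ÷ (3/17) = 561.
2⁶ = 64 < 561 ≤ 729 = 3⁶, so L = 3.

3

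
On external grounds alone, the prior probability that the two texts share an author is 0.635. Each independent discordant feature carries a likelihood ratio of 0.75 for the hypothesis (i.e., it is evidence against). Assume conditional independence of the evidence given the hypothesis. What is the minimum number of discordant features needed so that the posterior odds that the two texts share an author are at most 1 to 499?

Prior odds: 0.635 ÷ 0.365 = 127/73.
Likelihood ratio per discordant feature = 0.75.
Target odds = 1/499.
Need (127/73) × 0.75ⁿ ≤ 1/499, i.e. 0.75ⁿ ≤ 73/63373.
0.75²³ ≈0.00133786 is still above 73/63373 but 0.75²⁴ ≈0.00100339 is at or below it, so n = 24.

24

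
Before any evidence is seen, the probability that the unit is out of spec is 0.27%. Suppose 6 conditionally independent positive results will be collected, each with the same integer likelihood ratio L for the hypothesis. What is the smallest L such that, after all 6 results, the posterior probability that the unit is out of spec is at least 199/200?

Prior odds = 0.0027/0.9973 = 27/9973.
Target odds = 0.995/0.005 = 199.
Need L⁶ ≥ 199 ÷ (27/9973) = 1984627/27.
6⁶ = 46656 < 1984627/27 ≤ 117649 = 7⁶, so L = 7.

7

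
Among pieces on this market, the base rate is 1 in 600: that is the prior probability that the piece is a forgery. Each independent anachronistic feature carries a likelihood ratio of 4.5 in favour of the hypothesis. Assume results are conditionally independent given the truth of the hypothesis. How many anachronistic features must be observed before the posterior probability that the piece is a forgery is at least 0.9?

Prior odds = (1/600)/(599/600) = 1/599.
Likelihood ratio per anachronistic feature = 4.5.
Target posterior odds = 0.9/0.1 = 9.
Need (1/599) × 4.5ⁿ ≥ 9, i.e. 4.5ⁿ ≥ 5391.
4.5⁵ = 1845.28125 falls short of 5391 but 4.5⁶ = 8303.765625 reaches it, so n = 6.

6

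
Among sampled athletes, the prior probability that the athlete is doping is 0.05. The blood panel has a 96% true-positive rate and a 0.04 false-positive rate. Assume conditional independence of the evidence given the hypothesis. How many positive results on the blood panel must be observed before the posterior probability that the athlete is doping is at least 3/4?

2

Prior odds = 0.05/0.95 = 1/19.
Likelihood ratio of a positive result = 0.96/0.04 = 24.
Target posterior odds = 0.75/0.25 = 3.
Require 24ⁿ ≥ 3 ÷ (1/19) = 57.
24¹ = 24 falls short of 57 but 24² = 576 reaches it, so n = 2.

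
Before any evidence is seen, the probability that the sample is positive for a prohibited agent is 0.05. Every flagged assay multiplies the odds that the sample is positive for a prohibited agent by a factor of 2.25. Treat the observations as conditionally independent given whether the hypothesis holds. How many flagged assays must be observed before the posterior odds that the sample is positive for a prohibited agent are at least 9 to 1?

Prior odds = 0.05/0.95 = 1/19.
Likelihood ratio per flagged assay = 2.25.
Target odds = 9.
Need (1/19) × 2.25ⁿ ≥ 9, i.e. 2.25ⁿ ≥ 171.
2.25⁶ = 531441/4096 falls short of 171 but 2.25⁷ = 4782969/16384 reaches it, so n = 7.

7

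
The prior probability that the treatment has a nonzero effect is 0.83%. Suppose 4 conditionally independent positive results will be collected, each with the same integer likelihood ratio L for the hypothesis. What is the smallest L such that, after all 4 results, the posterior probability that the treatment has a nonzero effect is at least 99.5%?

Prior odds = 0.0083/0.9917 = 83/9917.
Target odds = 0.995/0.005 = 199.
Need L⁴ ≥ 199 ÷ (83/9917) = 1973483/83.
12⁴ = 20736 < 1973483/83 ≤ 28561 = 13⁴, so L = 13.

13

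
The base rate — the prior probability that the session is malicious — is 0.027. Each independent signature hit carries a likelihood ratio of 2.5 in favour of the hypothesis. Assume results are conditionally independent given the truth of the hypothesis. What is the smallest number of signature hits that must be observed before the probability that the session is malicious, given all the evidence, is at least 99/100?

Prior odds = 0.027/0.973 = 27/973.
Likelihood ratio per signature hit = 2.5.
Target posterior odds = 0.99/0.01 = 99.
Need (27/973) × 2.5ⁿ ≥ 99, i.e. 2.5ⁿ ≥ 10703/3.
2.5⁸ = 390625/256 falls short of 10703/3 but 2.5⁹ = 1953125/512 reaches it, so n = 9.

9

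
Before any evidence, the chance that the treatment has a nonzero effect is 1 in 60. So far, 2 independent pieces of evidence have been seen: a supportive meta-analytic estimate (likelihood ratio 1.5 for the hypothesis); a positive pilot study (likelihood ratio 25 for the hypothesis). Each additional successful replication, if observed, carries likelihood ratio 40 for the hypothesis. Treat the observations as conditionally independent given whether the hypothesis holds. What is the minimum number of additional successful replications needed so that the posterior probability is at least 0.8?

Prior odds = (1/60)/(59/60) = 1/59.
Combined Bayes factor of the evidence already in hand = 1.5 × 25 = 37.5.
Odds after that evidence = (1/59) × 37.5 = 75/118.
Target odds = 0.8/0.2 = 4.
Need 40ⁿ ≥ 4 ÷ (75/118) = 472/75.
40¹ = 40, which meets the required 472/75; so n = 1.

1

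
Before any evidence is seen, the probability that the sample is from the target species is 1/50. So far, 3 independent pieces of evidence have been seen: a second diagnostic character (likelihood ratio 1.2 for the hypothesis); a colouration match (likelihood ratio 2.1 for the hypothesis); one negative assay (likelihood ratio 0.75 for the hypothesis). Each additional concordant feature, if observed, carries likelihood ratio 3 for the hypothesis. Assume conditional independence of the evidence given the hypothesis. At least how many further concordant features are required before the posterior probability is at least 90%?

Prior odds = 0.02/0.98 = 1/49.
Combined Bayes factor of the evidence already in hand = 1.2 × 2.1 × 0.75 = 1.89.
Odds after that evidence = (1/49) × 1.89 = 27/700.
Target odds = 0.9/0.1 = 9.
Need 3ⁿ ≥ 9 ÷ (27/700) = 700/3.
3⁴ = 81 falls short of 700/3 but 3⁵ = 243 reaches it, so n = 5.

5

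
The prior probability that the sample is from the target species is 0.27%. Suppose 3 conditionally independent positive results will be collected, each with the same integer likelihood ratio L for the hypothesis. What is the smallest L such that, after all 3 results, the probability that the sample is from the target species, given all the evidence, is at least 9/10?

Prior odds = 0.0027/0.9973 = 27/9973.
Target odds = 0.9/0.1 = 9.
Need L³ ≥ 9 ÷ (27/9973) = 9973/3.
14³ = 2744 < 9973/3 ≤ 3375 = 15³, so L = 15.

15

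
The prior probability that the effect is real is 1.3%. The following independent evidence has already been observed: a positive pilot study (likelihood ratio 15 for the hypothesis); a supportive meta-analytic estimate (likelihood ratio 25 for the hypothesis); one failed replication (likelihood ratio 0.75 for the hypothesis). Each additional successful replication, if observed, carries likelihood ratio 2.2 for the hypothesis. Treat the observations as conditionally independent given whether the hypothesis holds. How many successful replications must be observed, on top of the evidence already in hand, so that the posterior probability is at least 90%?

Prior odds = 0.013/0.987 = 13/987.
Combined Bayes factor of the evidence already in hand = 15 × 25 × 0.75 = 281.25.
Odds after that evidence = (13/987) × 281.25 = 4875/1316.
Target odds = 0.9/0.1 = 9.
Need 2.2ⁿ ≥ 9 ÷ (4875/1316) = 3948/1625.
2.2¹ = 2.2 falls short of 3948/1625 but 2.2² = 4.84 reaches it, so n = 2.

2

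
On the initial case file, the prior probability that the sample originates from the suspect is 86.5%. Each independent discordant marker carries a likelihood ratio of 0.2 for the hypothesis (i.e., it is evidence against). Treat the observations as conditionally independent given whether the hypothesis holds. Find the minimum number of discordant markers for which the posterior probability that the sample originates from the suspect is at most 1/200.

Prior odds = 0.865/0.135 = 173/27.
Likelihood ratio per discordant marker = 0.2.
Target odds: 0.005 ÷ 0.995 = 1/199.
Require 0.2ⁿ ≤ 1/199 ÷ (173/27) = 27/34427.
0.2⁴ = 0.0016 is still above 27/34427 but 0.2⁵ = 0.00032 is at or below it, so n = 5.

5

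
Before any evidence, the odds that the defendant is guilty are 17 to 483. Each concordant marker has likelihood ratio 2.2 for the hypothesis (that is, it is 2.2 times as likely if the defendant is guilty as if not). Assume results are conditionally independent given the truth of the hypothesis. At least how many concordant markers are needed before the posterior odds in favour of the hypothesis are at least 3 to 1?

6

Prior odds = 17/483.
Likelihood ratio per concordant marker = 2.2.
Target odds = 3.
Need (17/483) × 2.2ⁿ ≥ 3, i.e. 2.2ⁿ ≥ 1449/17.
2.2⁵ = 51.53632 falls short of 1449/17 but 2.2⁶ = 1771561/15625 reaches it, so n = 6.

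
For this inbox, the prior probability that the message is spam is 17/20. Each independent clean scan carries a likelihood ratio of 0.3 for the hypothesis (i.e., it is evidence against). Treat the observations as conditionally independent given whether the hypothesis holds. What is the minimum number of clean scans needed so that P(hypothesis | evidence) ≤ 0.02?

Prior odds: 0.85 ÷ 0.15 = 17/3.
Likelihood ratio per clean scan = 0.3.
Target odds: 0.02 ÷ 0.98 = 1/49.
Require 0.3ⁿ ≤ 1/49 ÷ (17/3) = 3/833.
0.3⁴ = 0.0081 is still above 3/833 but 0.3⁵ = 243/100000 is at or below it, so n = 5.

5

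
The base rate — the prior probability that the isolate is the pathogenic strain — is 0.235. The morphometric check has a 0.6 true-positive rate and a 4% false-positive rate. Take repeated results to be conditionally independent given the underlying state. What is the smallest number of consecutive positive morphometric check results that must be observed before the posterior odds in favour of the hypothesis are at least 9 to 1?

2

Prior odds = 0.235/0.765 = 47/153.
Likelihood ratio of a positive result = 0.6/0.04 = 15.
Target odds = 9.
Need (47/153) × 15ⁿ ≥ 9, i.e. 15ⁿ ≥ 1377/47.
15¹ = 15 falls short of 1377/47 but 15² = 225 reaches it, so n = 2.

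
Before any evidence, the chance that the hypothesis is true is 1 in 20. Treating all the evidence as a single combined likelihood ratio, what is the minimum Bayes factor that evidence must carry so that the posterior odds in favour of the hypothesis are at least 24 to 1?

456

Prior odds = 0.05/0.95 = 1/19.
Target odds = 24.
Required Bayes factor = 24 ÷ (1/19) = 456.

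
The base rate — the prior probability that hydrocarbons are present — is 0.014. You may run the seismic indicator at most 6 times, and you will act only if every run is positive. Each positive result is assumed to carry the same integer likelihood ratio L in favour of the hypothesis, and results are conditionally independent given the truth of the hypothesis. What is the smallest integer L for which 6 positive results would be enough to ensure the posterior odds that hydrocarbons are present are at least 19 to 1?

4

Prior odds = 0.014/0.986 = 7/493.
Target odds = 19.
Need L⁶ ≥ 19 ÷ (7/493) = 9367/7.
3⁶ = 729 < 9367/7 ≤ 4096 = 4⁶, so L = 4.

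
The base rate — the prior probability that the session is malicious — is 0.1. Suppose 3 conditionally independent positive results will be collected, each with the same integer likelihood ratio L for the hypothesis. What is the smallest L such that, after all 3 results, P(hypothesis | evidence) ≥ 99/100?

Prior odds = 0.1/0.9 = 1/9.
Target odds = 0.99/0.01 = 99.
Need L³ ≥ 99 ÷ (1/9) = 891.
9³ = 729 < 891 ≤ 1000 = 10³, so L = 10.

10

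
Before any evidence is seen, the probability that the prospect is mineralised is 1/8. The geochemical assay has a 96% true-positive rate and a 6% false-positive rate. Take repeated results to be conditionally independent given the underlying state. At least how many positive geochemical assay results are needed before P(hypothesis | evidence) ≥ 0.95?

2

Prior odds = 0.125/0.875 = 1/7.
Likelihood ratio of a positive result = 0.96/0.06 = 16.
Target odds: 0.95 ÷ 0.05 = 19.
Need (1/7) × 16ⁿ ≥ 19, i.e. 16ⁿ ≥ 133.
16¹ = 16 falls short of 133 but 16² = 256 reaches it, so n = 2.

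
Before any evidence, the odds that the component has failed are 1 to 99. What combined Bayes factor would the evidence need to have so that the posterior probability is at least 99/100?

Prior odds = 1/99.
Target odds = 0.99/0.01 = 99.
Required Bayes factor = 99 ÷ (1/99) = 9801.

9801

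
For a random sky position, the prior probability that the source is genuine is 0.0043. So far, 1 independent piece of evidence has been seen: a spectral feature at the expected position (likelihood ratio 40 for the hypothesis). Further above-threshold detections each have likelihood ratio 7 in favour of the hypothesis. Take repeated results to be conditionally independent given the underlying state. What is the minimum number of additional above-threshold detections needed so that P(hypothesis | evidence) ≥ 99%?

Prior odds = 0.0043/0.9957 = 43/9957.
Bayes factor of the evidence already in hand = 40.
Odds after that evidence = (43/9957) × 40 = 1720/9957.
Target odds = 0.99/0.01 = 99.
Need 7ⁿ ≥ 99 ÷ (1720/9957) = 985743/1720.
7³ = 343 falls short of 985743/1720 but 7⁴ = 2401 reaches it, so n = 4.

4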